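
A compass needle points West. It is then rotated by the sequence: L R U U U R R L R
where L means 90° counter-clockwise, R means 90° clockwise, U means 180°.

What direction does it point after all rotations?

Answer: Final heading: West

Derivation:
Start: West
  L (left (90° counter-clockwise)) -> South
  R (right (90° clockwise)) -> West
  U (U-turn (180°)) -> East
  U (U-turn (180°)) -> West
  U (U-turn (180°)) -> East
  R (right (90° clockwise)) -> South
  R (right (90° clockwise)) -> West
  L (left (90° counter-clockwise)) -> South
  R (right (90° clockwise)) -> West
Final: West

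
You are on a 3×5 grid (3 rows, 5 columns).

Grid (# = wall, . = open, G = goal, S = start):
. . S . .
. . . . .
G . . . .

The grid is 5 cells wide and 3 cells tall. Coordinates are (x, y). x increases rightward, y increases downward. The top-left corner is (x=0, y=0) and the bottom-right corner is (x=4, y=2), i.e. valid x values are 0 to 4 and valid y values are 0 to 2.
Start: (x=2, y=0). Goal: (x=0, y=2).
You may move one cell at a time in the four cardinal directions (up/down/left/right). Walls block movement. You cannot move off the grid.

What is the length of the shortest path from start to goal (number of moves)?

Answer: Shortest path length: 4

Derivation:
BFS from (x=2, y=0) until reaching (x=0, y=2):
  Distance 0: (x=2, y=0)
  Distance 1: (x=1, y=0), (x=3, y=0), (x=2, y=1)
  Distance 2: (x=0, y=0), (x=4, y=0), (x=1, y=1), (x=3, y=1), (x=2, y=2)
  Distance 3: (x=0, y=1), (x=4, y=1), (x=1, y=2), (x=3, y=2)
  Distance 4: (x=0, y=2), (x=4, y=2)  <- goal reached here
One shortest path (4 moves): (x=2, y=0) -> (x=1, y=0) -> (x=0, y=0) -> (x=0, y=1) -> (x=0, y=2)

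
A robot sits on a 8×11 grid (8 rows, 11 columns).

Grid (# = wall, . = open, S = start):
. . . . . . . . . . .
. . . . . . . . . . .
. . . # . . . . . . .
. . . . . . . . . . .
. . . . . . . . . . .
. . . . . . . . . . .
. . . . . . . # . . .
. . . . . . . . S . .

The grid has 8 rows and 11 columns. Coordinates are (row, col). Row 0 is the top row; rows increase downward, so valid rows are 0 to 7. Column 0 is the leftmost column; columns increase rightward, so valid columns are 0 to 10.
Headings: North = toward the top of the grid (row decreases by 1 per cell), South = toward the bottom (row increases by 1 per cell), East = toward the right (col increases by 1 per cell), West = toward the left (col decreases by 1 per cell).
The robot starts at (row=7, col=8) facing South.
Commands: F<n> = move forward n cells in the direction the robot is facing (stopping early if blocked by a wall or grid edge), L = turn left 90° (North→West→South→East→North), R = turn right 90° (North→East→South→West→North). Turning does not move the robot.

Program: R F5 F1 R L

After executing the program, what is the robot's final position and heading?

Answer: Final position: (row=7, col=2), facing West

Derivation:
Start: (row=7, col=8), facing South
  R: turn right, now facing West
  F5: move forward 5, now at (row=7, col=3)
  F1: move forward 1, now at (row=7, col=2)
  R: turn right, now facing North
  L: turn left, now facing West
Final: (row=7, col=2), facing West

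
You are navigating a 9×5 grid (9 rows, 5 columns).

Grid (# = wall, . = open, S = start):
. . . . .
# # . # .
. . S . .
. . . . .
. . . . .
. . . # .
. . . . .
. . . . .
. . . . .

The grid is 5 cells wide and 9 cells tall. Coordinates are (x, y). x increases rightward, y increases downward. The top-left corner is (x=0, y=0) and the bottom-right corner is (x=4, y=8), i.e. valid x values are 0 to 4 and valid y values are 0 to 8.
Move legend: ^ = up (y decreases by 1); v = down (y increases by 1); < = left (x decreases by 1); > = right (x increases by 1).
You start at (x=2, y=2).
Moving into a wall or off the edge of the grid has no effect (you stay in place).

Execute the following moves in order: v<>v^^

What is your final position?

Start: (x=2, y=2)
  v (down): (x=2, y=2) -> (x=2, y=3)
  < (left): (x=2, y=3) -> (x=1, y=3)
  > (right): (x=1, y=3) -> (x=2, y=3)
  v (down): (x=2, y=3) -> (x=2, y=4)
  ^ (up): (x=2, y=4) -> (x=2, y=3)
  ^ (up): (x=2, y=3) -> (x=2, y=2)
Final: (x=2, y=2)

Answer: Final position: (x=2, y=2)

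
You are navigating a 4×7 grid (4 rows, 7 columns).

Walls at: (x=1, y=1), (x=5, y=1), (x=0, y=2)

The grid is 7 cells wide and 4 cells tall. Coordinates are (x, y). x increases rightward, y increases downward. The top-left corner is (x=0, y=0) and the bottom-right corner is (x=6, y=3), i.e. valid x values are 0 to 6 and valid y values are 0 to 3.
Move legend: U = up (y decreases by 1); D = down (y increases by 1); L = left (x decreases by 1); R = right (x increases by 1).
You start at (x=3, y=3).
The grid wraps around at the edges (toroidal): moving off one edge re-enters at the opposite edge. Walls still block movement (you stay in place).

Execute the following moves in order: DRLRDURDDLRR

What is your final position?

Answer: Final position: (x=6, y=0)

Derivation:
Start: (x=3, y=3)
  D (down): (x=3, y=3) -> (x=3, y=0)
  R (right): (x=3, y=0) -> (x=4, y=0)
  L (left): (x=4, y=0) -> (x=3, y=0)
  R (right): (x=3, y=0) -> (x=4, y=0)
  D (down): (x=4, y=0) -> (x=4, y=1)
  U (up): (x=4, y=1) -> (x=4, y=0)
  R (right): (x=4, y=0) -> (x=5, y=0)
  D (down): blocked, stay at (x=5, y=0)
  D (down): blocked, stay at (x=5, y=0)
  L (left): (x=5, y=0) -> (x=4, y=0)
  R (right): (x=4, y=0) -> (x=5, y=0)
  R (right): (x=5, y=0) -> (x=6, y=0)
Final: (x=6, y=0)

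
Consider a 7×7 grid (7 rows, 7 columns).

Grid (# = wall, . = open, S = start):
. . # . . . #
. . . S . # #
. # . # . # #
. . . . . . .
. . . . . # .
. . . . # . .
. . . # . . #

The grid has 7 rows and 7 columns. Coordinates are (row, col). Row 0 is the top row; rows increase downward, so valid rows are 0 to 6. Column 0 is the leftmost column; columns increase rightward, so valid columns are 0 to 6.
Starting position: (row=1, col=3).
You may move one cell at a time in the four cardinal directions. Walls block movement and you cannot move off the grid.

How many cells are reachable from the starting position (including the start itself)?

Answer: Reachable cells: 37

Derivation:
BFS flood-fill from (row=1, col=3):
  Distance 0: (row=1, col=3)
  Distance 1: (row=0, col=3), (row=1, col=2), (row=1, col=4)
  Distance 2: (row=0, col=4), (row=1, col=1), (row=2, col=2), (row=2, col=4)
  Distance 3: (row=0, col=1), (row=0, col=5), (row=1, col=0), (row=3, col=2), (row=3, col=4)
  Distance 4: (row=0, col=0), (row=2, col=0), (row=3, col=1), (row=3, col=3), (row=3, col=5), (row=4, col=2), (row=4, col=4)
  Distance 5: (row=3, col=0), (row=3, col=6), (row=4, col=1), (row=4, col=3), (row=5, col=2)
  Distance 6: (row=4, col=0), (row=4, col=6), (row=5, col=1), (row=5, col=3), (row=6, col=2)
  Distance 7: (row=5, col=0), (row=5, col=6), (row=6, col=1)
  Distance 8: (row=5, col=5), (row=6, col=0)
  Distance 9: (row=6, col=5)
  Distance 10: (row=6, col=4)
Total reachable: 37 (grid has 37 open cells total)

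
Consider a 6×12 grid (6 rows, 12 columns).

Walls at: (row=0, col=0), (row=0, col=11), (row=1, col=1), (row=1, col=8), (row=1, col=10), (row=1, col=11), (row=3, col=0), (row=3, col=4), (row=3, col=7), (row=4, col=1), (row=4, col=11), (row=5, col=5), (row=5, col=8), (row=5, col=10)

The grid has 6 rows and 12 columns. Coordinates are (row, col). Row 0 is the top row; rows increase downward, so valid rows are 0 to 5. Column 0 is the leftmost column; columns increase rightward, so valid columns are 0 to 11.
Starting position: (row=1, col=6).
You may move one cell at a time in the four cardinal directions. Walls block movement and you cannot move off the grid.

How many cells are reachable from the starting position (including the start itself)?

Answer: Reachable cells: 57

Derivation:
BFS flood-fill from (row=1, col=6):
  Distance 0: (row=1, col=6)
  Distance 1: (row=0, col=6), (row=1, col=5), (row=1, col=7), (row=2, col=6)
  Distance 2: (row=0, col=5), (row=0, col=7), (row=1, col=4), (row=2, col=5), (row=2, col=7), (row=3, col=6)
  Distance 3: (row=0, col=4), (row=0, col=8), (row=1, col=3), (row=2, col=4), (row=2, col=8), (row=3, col=5), (row=4, col=6)
  Distance 4: (row=0, col=3), (row=0, col=9), (row=1, col=2), (row=2, col=3), (row=2, col=9), (row=3, col=8), (row=4, col=5), (row=4, col=7), (row=5, col=6)
  Distance 5: (row=0, col=2), (row=0, col=10), (row=1, col=9), (row=2, col=2), (row=2, col=10), (row=3, col=3), (row=3, col=9), (row=4, col=4), (row=4, col=8), (row=5, col=7)
  Distance 6: (row=0, col=1), (row=2, col=1), (row=2, col=11), (row=3, col=2), (row=3, col=10), (row=4, col=3), (row=4, col=9), (row=5, col=4)
  Distance 7: (row=2, col=0), (row=3, col=1), (row=3, col=11), (row=4, col=2), (row=4, col=10), (row=5, col=3), (row=5, col=9)
  Distance 8: (row=1, col=0), (row=5, col=2)
  Distance 9: (row=5, col=1)
  Distance 10: (row=5, col=0)
  Distance 11: (row=4, col=0)
Total reachable: 57 (grid has 58 open cells total)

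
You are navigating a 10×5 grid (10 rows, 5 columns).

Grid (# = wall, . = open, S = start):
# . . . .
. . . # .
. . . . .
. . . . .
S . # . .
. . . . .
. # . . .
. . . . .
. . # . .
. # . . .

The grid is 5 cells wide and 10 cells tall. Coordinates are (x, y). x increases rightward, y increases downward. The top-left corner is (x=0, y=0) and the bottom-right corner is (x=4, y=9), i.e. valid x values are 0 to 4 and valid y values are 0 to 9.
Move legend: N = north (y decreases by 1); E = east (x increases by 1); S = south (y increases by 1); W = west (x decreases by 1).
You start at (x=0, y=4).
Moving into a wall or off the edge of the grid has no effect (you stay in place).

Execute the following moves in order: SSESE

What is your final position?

Start: (x=0, y=4)
  S (south): (x=0, y=4) -> (x=0, y=5)
  S (south): (x=0, y=5) -> (x=0, y=6)
  E (east): blocked, stay at (x=0, y=6)
  S (south): (x=0, y=6) -> (x=0, y=7)
  E (east): (x=0, y=7) -> (x=1, y=7)
Final: (x=1, y=7)

Answer: Final position: (x=1, y=7)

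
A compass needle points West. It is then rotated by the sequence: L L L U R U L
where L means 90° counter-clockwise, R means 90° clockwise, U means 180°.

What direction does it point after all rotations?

Answer: Final heading: North

Derivation:
Start: West
  L (left (90° counter-clockwise)) -> South
  L (left (90° counter-clockwise)) -> East
  L (left (90° counter-clockwise)) -> North
  U (U-turn (180°)) -> South
  R (right (90° clockwise)) -> West
  U (U-turn (180°)) -> East
  L (left (90° counter-clockwise)) -> North
Final: North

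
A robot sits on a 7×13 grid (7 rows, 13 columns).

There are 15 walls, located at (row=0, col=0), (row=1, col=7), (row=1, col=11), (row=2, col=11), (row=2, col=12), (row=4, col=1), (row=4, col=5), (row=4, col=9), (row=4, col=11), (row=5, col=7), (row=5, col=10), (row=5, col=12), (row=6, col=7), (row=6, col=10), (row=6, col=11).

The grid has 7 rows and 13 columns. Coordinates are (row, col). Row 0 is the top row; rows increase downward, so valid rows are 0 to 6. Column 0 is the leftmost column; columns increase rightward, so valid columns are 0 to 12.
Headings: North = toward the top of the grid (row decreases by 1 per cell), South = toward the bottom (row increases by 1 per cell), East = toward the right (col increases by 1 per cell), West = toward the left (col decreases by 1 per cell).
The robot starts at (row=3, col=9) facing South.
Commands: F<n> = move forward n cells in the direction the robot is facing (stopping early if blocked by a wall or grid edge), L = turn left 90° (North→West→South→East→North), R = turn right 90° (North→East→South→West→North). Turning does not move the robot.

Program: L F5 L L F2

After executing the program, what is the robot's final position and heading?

Start: (row=3, col=9), facing South
  L: turn left, now facing East
  F5: move forward 3/5 (blocked), now at (row=3, col=12)
  L: turn left, now facing North
  L: turn left, now facing West
  F2: move forward 2, now at (row=3, col=10)
Final: (row=3, col=10), facing West

Answer: Final position: (row=3, col=10), facing West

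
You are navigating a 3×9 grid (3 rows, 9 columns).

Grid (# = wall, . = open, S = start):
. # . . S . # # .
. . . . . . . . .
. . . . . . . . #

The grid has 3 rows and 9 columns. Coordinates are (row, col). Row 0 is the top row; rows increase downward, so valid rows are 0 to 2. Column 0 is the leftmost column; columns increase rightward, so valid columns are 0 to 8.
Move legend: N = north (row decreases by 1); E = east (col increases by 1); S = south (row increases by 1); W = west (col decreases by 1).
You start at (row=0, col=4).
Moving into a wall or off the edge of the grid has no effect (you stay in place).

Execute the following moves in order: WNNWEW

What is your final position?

Start: (row=0, col=4)
  W (west): (row=0, col=4) -> (row=0, col=3)
  N (north): blocked, stay at (row=0, col=3)
  N (north): blocked, stay at (row=0, col=3)
  W (west): (row=0, col=3) -> (row=0, col=2)
  E (east): (row=0, col=2) -> (row=0, col=3)
  W (west): (row=0, col=3) -> (row=0, col=2)
Final: (row=0, col=2)

Answer: Final position: (row=0, col=2)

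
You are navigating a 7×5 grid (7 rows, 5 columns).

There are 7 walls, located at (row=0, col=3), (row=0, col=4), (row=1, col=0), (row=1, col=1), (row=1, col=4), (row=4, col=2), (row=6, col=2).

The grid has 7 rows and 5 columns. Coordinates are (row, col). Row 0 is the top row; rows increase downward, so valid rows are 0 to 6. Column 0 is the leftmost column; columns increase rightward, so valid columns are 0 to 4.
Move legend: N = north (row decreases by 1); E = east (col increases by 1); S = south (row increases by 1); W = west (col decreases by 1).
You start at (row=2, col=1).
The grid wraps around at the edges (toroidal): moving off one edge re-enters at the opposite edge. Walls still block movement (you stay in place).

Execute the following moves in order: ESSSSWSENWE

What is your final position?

Answer: Final position: (row=3, col=1)

Derivation:
Start: (row=2, col=1)
  E (east): (row=2, col=1) -> (row=2, col=2)
  S (south): (row=2, col=2) -> (row=3, col=2)
  [×3]S (south): blocked, stay at (row=3, col=2)
  W (west): (row=3, col=2) -> (row=3, col=1)
  S (south): (row=3, col=1) -> (row=4, col=1)
  E (east): blocked, stay at (row=4, col=1)
  N (north): (row=4, col=1) -> (row=3, col=1)
  W (west): (row=3, col=1) -> (row=3, col=0)
  E (east): (row=3, col=0) -> (row=3, col=1)
Final: (row=3, col=1)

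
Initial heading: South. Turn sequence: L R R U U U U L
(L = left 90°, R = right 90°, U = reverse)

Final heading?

Start: South
  L (left (90° counter-clockwise)) -> East
  R (right (90° clockwise)) -> South
  R (right (90° clockwise)) -> West
  U (U-turn (180°)) -> East
  U (U-turn (180°)) -> West
  U (U-turn (180°)) -> East
  U (U-turn (180°)) -> West
  L (left (90° counter-clockwise)) -> South
Final: South

Answer: Final heading: South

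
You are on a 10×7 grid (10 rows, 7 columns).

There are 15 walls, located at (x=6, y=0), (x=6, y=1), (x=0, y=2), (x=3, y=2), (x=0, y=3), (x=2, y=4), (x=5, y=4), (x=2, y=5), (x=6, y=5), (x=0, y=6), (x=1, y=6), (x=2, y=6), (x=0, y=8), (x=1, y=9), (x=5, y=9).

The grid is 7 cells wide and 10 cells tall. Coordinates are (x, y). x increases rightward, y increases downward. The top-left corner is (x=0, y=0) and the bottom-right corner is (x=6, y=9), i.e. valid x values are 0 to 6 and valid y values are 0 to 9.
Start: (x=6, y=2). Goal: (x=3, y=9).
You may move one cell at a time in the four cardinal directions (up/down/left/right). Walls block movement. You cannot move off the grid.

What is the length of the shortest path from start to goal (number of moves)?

Answer: Shortest path length: 10

Derivation:
BFS from (x=6, y=2) until reaching (x=3, y=9):
  Distance 0: (x=6, y=2)
  Distance 1: (x=5, y=2), (x=6, y=3)
  Distance 2: (x=5, y=1), (x=4, y=2), (x=5, y=3), (x=6, y=4)
  Distance 3: (x=5, y=0), (x=4, y=1), (x=4, y=3)
  Distance 4: (x=4, y=0), (x=3, y=1), (x=3, y=3), (x=4, y=4)
  Distance 5: (x=3, y=0), (x=2, y=1), (x=2, y=3), (x=3, y=4), (x=4, y=5)
  Distance 6: (x=2, y=0), (x=1, y=1), (x=2, y=2), (x=1, y=3), (x=3, y=5), (x=5, y=5), (x=4, y=6)
  Distance 7: (x=1, y=0), (x=0, y=1), (x=1, y=2), (x=1, y=4), (x=3, y=6), (x=5, y=6), (x=4, y=7)
  Distance 8: (x=0, y=0), (x=0, y=4), (x=1, y=5), (x=6, y=6), (x=3, y=7), (x=5, y=7), (x=4, y=8)
  Distance 9: (x=0, y=5), (x=2, y=7), (x=6, y=7), (x=3, y=8), (x=5, y=8), (x=4, y=9)
  Distance 10: (x=1, y=7), (x=2, y=8), (x=6, y=8), (x=3, y=9)  <- goal reached here
One shortest path (10 moves): (x=6, y=2) -> (x=5, y=2) -> (x=4, y=2) -> (x=4, y=3) -> (x=3, y=3) -> (x=3, y=4) -> (x=3, y=5) -> (x=3, y=6) -> (x=3, y=7) -> (x=3, y=8) -> (x=3, y=9)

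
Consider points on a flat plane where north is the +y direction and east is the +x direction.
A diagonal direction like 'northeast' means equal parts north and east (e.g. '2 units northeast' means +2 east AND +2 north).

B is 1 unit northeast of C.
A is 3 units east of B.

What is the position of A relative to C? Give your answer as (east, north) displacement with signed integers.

Place C at the origin (east=0, north=0).
  B is 1 unit northeast of C: delta (east=+1, north=+1); B at (east=1, north=1).
  A is 3 units east of B: delta (east=+3, north=+0); A at (east=4, north=1).
Therefore A relative to C: (east=4, north=1).

Answer: A is at (east=4, north=1) relative to C.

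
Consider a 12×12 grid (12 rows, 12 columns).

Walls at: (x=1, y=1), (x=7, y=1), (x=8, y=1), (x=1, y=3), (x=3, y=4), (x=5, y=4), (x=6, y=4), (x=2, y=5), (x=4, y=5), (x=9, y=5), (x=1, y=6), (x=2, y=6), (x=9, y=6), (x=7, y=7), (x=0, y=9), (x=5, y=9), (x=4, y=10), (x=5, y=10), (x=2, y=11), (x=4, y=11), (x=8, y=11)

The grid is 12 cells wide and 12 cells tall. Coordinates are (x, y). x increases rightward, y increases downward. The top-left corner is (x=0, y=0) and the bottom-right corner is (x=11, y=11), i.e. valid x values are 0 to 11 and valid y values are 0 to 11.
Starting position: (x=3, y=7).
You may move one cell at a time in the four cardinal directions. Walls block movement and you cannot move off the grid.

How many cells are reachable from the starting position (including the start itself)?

Answer: Reachable cells: 123

Derivation:
BFS flood-fill from (x=3, y=7):
  Distance 0: (x=3, y=7)
  Distance 1: (x=3, y=6), (x=2, y=7), (x=4, y=7), (x=3, y=8)
  Distance 2: (x=3, y=5), (x=4, y=6), (x=1, y=7), (x=5, y=7), (x=2, y=8), (x=4, y=8), (x=3, y=9)
  Distance 3: (x=5, y=6), (x=0, y=7), (x=6, y=7), (x=1, y=8), (x=5, y=8), (x=2, y=9), (x=4, y=9), (x=3, y=10)
  Distance 4: (x=5, y=5), (x=0, y=6), (x=6, y=6), (x=0, y=8), (x=6, y=8), (x=1, y=9), (x=2, y=10), (x=3, y=11)
  Distance 5: (x=0, y=5), (x=6, y=5), (x=7, y=6), (x=7, y=8), (x=6, y=9), (x=1, y=10)
  Distance 6: (x=0, y=4), (x=1, y=5), (x=7, y=5), (x=8, y=6), (x=8, y=8), (x=7, y=9), (x=0, y=10), (x=6, y=10), (x=1, y=11)
  Distance 7: (x=0, y=3), (x=1, y=4), (x=7, y=4), (x=8, y=5), (x=8, y=7), (x=9, y=8), (x=8, y=9), (x=7, y=10), (x=0, y=11), (x=6, y=11)
  Distance 8: (x=0, y=2), (x=7, y=3), (x=2, y=4), (x=8, y=4), (x=9, y=7), (x=10, y=8), (x=9, y=9), (x=8, y=10), (x=5, y=11), (x=7, y=11)
  Distance 9: (x=0, y=1), (x=1, y=2), (x=7, y=2), (x=2, y=3), (x=6, y=3), (x=8, y=3), (x=9, y=4), (x=10, y=7), (x=11, y=8), (x=10, y=9), (x=9, y=10)
  Distance 10: (x=0, y=0), (x=2, y=2), (x=6, y=2), (x=8, y=2), (x=3, y=3), (x=5, y=3), (x=9, y=3), (x=10, y=4), (x=10, y=6), (x=11, y=7), (x=11, y=9), (x=10, y=10), (x=9, y=11)
  Distance 11: (x=1, y=0), (x=2, y=1), (x=6, y=1), (x=3, y=2), (x=5, y=2), (x=9, y=2), (x=4, y=3), (x=10, y=3), (x=11, y=4), (x=10, y=5), (x=11, y=6), (x=11, y=10), (x=10, y=11)
  Distance 12: (x=2, y=0), (x=6, y=0), (x=3, y=1), (x=5, y=1), (x=9, y=1), (x=4, y=2), (x=10, y=2), (x=11, y=3), (x=4, y=4), (x=11, y=5), (x=11, y=11)
  Distance 13: (x=3, y=0), (x=5, y=0), (x=7, y=0), (x=9, y=0), (x=4, y=1), (x=10, y=1), (x=11, y=2)
  Distance 14: (x=4, y=0), (x=8, y=0), (x=10, y=0), (x=11, y=1)
  Distance 15: (x=11, y=0)
Total reachable: 123 (grid has 123 open cells total)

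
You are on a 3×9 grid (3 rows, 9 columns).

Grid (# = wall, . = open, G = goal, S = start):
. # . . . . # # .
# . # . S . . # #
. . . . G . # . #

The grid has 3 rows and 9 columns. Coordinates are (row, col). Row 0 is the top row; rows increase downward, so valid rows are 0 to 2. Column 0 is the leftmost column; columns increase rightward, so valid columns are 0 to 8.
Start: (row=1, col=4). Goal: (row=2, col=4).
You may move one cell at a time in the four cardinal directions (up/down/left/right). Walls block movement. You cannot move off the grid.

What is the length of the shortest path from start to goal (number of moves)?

Answer: Shortest path length: 1

Derivation:
BFS from (row=1, col=4) until reaching (row=2, col=4):
  Distance 0: (row=1, col=4)
  Distance 1: (row=0, col=4), (row=1, col=3), (row=1, col=5), (row=2, col=4)  <- goal reached here
One shortest path (1 moves): (row=1, col=4) -> (row=2, col=4)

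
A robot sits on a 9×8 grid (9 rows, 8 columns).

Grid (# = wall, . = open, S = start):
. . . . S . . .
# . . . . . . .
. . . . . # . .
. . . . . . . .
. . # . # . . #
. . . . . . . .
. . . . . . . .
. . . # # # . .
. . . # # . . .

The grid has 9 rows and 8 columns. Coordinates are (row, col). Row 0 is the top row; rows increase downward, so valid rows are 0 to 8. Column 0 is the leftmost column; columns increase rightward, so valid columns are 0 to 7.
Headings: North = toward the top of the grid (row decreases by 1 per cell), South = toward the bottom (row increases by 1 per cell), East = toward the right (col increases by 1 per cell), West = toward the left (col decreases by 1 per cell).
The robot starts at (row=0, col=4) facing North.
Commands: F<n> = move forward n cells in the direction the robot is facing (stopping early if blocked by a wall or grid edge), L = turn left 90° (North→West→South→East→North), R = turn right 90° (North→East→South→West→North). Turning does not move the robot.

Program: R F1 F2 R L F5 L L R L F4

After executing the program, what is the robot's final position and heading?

Start: (row=0, col=4), facing North
  R: turn right, now facing East
  F1: move forward 1, now at (row=0, col=5)
  F2: move forward 2, now at (row=0, col=7)
  R: turn right, now facing South
  L: turn left, now facing East
  F5: move forward 0/5 (blocked), now at (row=0, col=7)
  L: turn left, now facing North
  L: turn left, now facing West
  R: turn right, now facing North
  L: turn left, now facing West
  F4: move forward 4, now at (row=0, col=3)
Final: (row=0, col=3), facing West

Answer: Final position: (row=0, col=3), facing West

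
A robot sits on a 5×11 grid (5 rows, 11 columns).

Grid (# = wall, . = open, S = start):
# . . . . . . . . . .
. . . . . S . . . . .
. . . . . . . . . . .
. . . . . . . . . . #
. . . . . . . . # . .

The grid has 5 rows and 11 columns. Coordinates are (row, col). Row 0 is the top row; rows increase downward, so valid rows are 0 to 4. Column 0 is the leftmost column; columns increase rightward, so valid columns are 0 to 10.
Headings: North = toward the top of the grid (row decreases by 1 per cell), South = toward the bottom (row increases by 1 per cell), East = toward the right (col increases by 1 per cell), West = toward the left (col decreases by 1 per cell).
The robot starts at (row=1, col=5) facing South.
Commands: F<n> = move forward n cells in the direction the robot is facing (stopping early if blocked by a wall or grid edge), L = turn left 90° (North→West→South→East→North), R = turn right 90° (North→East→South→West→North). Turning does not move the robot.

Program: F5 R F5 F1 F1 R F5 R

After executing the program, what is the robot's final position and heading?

Start: (row=1, col=5), facing South
  F5: move forward 3/5 (blocked), now at (row=4, col=5)
  R: turn right, now facing West
  F5: move forward 5, now at (row=4, col=0)
  F1: move forward 0/1 (blocked), now at (row=4, col=0)
  F1: move forward 0/1 (blocked), now at (row=4, col=0)
  R: turn right, now facing North
  F5: move forward 3/5 (blocked), now at (row=1, col=0)
  R: turn right, now facing East
Final: (row=1, col=0), facing East

Answer: Final position: (row=1, col=0), facing East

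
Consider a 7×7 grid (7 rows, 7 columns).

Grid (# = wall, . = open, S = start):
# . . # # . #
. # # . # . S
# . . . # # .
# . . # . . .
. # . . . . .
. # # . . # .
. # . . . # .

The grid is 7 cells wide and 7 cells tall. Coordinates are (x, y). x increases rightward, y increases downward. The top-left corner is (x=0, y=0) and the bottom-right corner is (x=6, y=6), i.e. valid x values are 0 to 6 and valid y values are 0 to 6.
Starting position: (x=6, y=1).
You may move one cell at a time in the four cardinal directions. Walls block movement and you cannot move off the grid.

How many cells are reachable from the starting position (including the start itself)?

Answer: Reachable cells: 25

Derivation:
BFS flood-fill from (x=6, y=1):
  Distance 0: (x=6, y=1)
  Distance 1: (x=5, y=1), (x=6, y=2)
  Distance 2: (x=5, y=0), (x=6, y=3)
  Distance 3: (x=5, y=3), (x=6, y=4)
  Distance 4: (x=4, y=3), (x=5, y=4), (x=6, y=5)
  Distance 5: (x=4, y=4), (x=6, y=6)
  Distance 6: (x=3, y=4), (x=4, y=5)
  Distance 7: (x=2, y=4), (x=3, y=5), (x=4, y=6)
  Distance 8: (x=2, y=3), (x=3, y=6)
  Distance 9: (x=2, y=2), (x=1, y=3), (x=2, y=6)
  Distance 10: (x=1, y=2), (x=3, y=2)
  Distance 11: (x=3, y=1)
Total reachable: 25 (grid has 31 open cells total)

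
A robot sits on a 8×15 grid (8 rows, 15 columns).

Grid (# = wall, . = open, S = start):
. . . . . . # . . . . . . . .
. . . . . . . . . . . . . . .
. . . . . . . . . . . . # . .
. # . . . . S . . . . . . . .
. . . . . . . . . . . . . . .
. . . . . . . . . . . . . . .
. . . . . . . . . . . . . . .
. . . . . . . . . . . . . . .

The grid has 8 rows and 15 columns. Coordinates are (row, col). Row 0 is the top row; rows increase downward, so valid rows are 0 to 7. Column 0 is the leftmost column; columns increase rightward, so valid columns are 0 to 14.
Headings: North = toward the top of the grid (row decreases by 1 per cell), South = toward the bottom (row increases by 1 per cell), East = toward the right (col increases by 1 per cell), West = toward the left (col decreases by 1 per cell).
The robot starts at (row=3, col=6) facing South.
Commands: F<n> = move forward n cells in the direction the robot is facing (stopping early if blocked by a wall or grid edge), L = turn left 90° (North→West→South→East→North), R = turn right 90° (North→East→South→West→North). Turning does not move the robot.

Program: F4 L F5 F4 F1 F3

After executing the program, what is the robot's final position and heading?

Start: (row=3, col=6), facing South
  F4: move forward 4, now at (row=7, col=6)
  L: turn left, now facing East
  F5: move forward 5, now at (row=7, col=11)
  F4: move forward 3/4 (blocked), now at (row=7, col=14)
  F1: move forward 0/1 (blocked), now at (row=7, col=14)
  F3: move forward 0/3 (blocked), now at (row=7, col=14)
Final: (row=7, col=14), facing East

Answer: Final position: (row=7, col=14), facing East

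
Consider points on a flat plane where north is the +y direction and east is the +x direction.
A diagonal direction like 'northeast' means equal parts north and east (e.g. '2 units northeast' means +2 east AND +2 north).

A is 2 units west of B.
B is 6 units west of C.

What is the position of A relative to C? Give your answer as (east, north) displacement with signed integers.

Place C at the origin (east=0, north=0).
  B is 6 units west of C: delta (east=-6, north=+0); B at (east=-6, north=0).
  A is 2 units west of B: delta (east=-2, north=+0); A at (east=-8, north=0).
Therefore A relative to C: (east=-8, north=0).

Answer: A is at (east=-8, north=0) relative to C.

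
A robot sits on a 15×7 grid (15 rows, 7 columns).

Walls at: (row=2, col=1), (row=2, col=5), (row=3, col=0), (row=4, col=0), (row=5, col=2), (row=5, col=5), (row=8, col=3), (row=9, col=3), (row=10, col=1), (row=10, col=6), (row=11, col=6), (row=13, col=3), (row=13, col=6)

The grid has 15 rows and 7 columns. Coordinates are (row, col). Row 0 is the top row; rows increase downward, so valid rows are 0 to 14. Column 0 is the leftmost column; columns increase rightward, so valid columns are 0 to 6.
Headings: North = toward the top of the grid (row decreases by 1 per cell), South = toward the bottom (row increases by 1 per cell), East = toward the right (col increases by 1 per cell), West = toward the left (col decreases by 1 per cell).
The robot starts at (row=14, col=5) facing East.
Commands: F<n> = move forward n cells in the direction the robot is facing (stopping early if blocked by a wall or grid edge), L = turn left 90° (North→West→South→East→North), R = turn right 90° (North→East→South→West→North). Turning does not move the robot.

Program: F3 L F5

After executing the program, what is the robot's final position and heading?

Start: (row=14, col=5), facing East
  F3: move forward 1/3 (blocked), now at (row=14, col=6)
  L: turn left, now facing North
  F5: move forward 0/5 (blocked), now at (row=14, col=6)
Final: (row=14, col=6), facing North

Answer: Final position: (row=14, col=6), facing North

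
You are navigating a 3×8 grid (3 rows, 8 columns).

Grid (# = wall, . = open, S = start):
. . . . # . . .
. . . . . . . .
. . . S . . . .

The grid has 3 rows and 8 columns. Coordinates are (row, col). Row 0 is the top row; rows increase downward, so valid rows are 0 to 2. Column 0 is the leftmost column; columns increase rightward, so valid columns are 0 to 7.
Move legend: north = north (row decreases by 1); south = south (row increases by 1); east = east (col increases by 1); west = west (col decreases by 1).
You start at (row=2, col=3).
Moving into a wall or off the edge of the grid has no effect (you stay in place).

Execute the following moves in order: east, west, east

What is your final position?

Answer: Final position: (row=2, col=4)

Derivation:
Start: (row=2, col=3)
  east (east): (row=2, col=3) -> (row=2, col=4)
  west (west): (row=2, col=4) -> (row=2, col=3)
  east (east): (row=2, col=3) -> (row=2, col=4)
Final: (row=2, col=4)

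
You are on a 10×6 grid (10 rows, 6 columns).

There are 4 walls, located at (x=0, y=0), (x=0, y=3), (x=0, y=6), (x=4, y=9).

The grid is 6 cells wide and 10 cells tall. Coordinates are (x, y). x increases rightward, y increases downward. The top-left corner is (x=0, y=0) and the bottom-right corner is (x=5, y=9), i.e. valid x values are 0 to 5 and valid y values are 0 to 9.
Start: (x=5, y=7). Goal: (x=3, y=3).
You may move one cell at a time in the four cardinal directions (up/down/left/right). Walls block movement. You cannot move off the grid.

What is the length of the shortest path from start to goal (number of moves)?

BFS from (x=5, y=7) until reaching (x=3, y=3):
  Distance 0: (x=5, y=7)
  Distance 1: (x=5, y=6), (x=4, y=7), (x=5, y=8)
  Distance 2: (x=5, y=5), (x=4, y=6), (x=3, y=7), (x=4, y=8), (x=5, y=9)
  Distance 3: (x=5, y=4), (x=4, y=5), (x=3, y=6), (x=2, y=7), (x=3, y=8)
  Distance 4: (x=5, y=3), (x=4, y=4), (x=3, y=5), (x=2, y=6), (x=1, y=7), (x=2, y=8), (x=3, y=9)
  Distance 5: (x=5, y=2), (x=4, y=3), (x=3, y=4), (x=2, y=5), (x=1, y=6), (x=0, y=7), (x=1, y=8), (x=2, y=9)
  Distance 6: (x=5, y=1), (x=4, y=2), (x=3, y=3), (x=2, y=4), (x=1, y=5), (x=0, y=8), (x=1, y=9)  <- goal reached here
One shortest path (6 moves): (x=5, y=7) -> (x=4, y=7) -> (x=3, y=7) -> (x=3, y=6) -> (x=3, y=5) -> (x=3, y=4) -> (x=3, y=3)

Answer: Shortest path length: 6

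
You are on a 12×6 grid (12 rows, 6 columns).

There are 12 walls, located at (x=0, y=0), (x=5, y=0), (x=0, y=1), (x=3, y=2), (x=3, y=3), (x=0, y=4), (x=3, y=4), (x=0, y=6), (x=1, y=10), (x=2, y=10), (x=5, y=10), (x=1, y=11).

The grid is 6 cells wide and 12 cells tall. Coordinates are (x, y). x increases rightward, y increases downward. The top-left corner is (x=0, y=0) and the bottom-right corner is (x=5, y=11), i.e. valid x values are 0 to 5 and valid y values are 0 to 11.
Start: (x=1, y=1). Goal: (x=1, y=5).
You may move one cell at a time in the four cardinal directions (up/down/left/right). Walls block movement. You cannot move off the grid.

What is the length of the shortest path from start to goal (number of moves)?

Answer: Shortest path length: 4

Derivation:
BFS from (x=1, y=1) until reaching (x=1, y=5):
  Distance 0: (x=1, y=1)
  Distance 1: (x=1, y=0), (x=2, y=1), (x=1, y=2)
  Distance 2: (x=2, y=0), (x=3, y=1), (x=0, y=2), (x=2, y=2), (x=1, y=3)
  Distance 3: (x=3, y=0), (x=4, y=1), (x=0, y=3), (x=2, y=3), (x=1, y=4)
  Distance 4: (x=4, y=0), (x=5, y=1), (x=4, y=2), (x=2, y=4), (x=1, y=5)  <- goal reached here
One shortest path (4 moves): (x=1, y=1) -> (x=1, y=2) -> (x=1, y=3) -> (x=1, y=4) -> (x=1, y=5)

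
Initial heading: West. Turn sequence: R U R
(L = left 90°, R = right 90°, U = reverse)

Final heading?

Start: West
  R (right (90° clockwise)) -> North
  U (U-turn (180°)) -> South
  R (right (90° clockwise)) -> West
Final: West

Answer: Final heading: West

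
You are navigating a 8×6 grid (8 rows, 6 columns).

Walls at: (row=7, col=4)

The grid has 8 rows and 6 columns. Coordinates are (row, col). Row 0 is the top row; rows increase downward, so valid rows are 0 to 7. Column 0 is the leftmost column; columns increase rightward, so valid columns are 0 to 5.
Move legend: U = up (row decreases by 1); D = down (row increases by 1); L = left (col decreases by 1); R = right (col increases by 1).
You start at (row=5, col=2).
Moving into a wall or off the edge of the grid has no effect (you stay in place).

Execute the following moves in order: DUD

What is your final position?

Answer: Final position: (row=6, col=2)

Derivation:
Start: (row=5, col=2)
  D (down): (row=5, col=2) -> (row=6, col=2)
  U (up): (row=6, col=2) -> (row=5, col=2)
  D (down): (row=5, col=2) -> (row=6, col=2)
Final: (row=6, col=2)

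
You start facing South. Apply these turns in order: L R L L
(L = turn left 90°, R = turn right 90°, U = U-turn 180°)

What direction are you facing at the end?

Answer: Final heading: North

Derivation:
Start: South
  L (left (90° counter-clockwise)) -> East
  R (right (90° clockwise)) -> South
  L (left (90° counter-clockwise)) -> East
  L (left (90° counter-clockwise)) -> North
Final: North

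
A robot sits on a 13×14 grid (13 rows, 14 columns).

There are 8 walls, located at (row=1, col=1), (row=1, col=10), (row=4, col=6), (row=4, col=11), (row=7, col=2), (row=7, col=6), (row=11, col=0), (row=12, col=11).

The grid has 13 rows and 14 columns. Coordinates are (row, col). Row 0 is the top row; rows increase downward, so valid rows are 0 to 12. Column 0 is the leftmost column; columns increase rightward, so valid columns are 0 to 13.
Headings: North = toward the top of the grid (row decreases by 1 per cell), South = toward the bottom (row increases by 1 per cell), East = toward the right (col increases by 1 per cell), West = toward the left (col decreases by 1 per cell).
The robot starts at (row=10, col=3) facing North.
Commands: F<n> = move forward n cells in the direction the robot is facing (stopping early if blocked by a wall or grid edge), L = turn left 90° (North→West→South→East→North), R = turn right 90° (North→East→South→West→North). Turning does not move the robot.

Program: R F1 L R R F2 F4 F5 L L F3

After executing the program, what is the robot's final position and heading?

Answer: Final position: (row=9, col=4), facing North

Derivation:
Start: (row=10, col=3), facing North
  R: turn right, now facing East
  F1: move forward 1, now at (row=10, col=4)
  L: turn left, now facing North
  R: turn right, now facing East
  R: turn right, now facing South
  F2: move forward 2, now at (row=12, col=4)
  F4: move forward 0/4 (blocked), now at (row=12, col=4)
  F5: move forward 0/5 (blocked), now at (row=12, col=4)
  L: turn left, now facing East
  L: turn left, now facing North
  F3: move forward 3, now at (row=9, col=4)
Final: (row=9, col=4), facing North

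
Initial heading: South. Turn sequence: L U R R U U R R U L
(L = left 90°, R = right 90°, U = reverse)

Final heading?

Answer: Final heading: North

Derivation:
Start: South
  L (left (90° counter-clockwise)) -> East
  U (U-turn (180°)) -> West
  R (right (90° clockwise)) -> North
  R (right (90° clockwise)) -> East
  U (U-turn (180°)) -> West
  U (U-turn (180°)) -> East
  R (right (90° clockwise)) -> South
  R (right (90° clockwise)) -> West
  U (U-turn (180°)) -> East
  L (left (90° counter-clockwise)) -> North
Final: North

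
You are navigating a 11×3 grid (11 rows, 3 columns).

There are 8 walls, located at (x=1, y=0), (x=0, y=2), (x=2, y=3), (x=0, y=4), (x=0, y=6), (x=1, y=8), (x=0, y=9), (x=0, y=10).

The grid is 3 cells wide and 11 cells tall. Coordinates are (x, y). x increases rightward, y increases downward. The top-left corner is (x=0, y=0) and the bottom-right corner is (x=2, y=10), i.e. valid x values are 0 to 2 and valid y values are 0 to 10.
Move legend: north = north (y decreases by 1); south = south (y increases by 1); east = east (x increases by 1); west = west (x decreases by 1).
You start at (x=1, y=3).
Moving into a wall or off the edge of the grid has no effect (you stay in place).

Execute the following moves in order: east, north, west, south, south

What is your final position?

Start: (x=1, y=3)
  east (east): blocked, stay at (x=1, y=3)
  north (north): (x=1, y=3) -> (x=1, y=2)
  west (west): blocked, stay at (x=1, y=2)
  south (south): (x=1, y=2) -> (x=1, y=3)
  south (south): (x=1, y=3) -> (x=1, y=4)
Final: (x=1, y=4)

Answer: Final position: (x=1, y=4)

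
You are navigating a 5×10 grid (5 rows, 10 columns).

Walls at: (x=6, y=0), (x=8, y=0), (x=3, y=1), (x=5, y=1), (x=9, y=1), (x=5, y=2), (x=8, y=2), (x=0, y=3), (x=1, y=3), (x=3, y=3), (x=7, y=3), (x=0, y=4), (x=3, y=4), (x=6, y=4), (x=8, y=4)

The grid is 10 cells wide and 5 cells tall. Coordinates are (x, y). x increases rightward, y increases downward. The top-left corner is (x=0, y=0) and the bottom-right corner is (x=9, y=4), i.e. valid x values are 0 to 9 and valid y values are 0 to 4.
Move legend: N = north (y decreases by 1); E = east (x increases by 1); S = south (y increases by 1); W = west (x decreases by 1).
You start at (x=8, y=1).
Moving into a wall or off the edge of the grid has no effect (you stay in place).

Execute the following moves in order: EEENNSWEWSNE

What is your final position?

Answer: Final position: (x=8, y=1)

Derivation:
Start: (x=8, y=1)
  [×3]E (east): blocked, stay at (x=8, y=1)
  N (north): blocked, stay at (x=8, y=1)
  N (north): blocked, stay at (x=8, y=1)
  S (south): blocked, stay at (x=8, y=1)
  W (west): (x=8, y=1) -> (x=7, y=1)
  E (east): (x=7, y=1) -> (x=8, y=1)
  W (west): (x=8, y=1) -> (x=7, y=1)
  S (south): (x=7, y=1) -> (x=7, y=2)
  N (north): (x=7, y=2) -> (x=7, y=1)
  E (east): (x=7, y=1) -> (x=8, y=1)
Final: (x=8, y=1)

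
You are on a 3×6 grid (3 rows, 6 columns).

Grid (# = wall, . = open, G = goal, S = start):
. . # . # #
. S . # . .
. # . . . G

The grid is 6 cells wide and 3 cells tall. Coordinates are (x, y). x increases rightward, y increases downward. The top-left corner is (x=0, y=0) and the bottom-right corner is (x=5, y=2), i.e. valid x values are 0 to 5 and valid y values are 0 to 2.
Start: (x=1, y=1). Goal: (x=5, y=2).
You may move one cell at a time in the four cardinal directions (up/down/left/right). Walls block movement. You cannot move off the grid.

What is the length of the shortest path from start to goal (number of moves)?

Answer: Shortest path length: 5

Derivation:
BFS from (x=1, y=1) until reaching (x=5, y=2):
  Distance 0: (x=1, y=1)
  Distance 1: (x=1, y=0), (x=0, y=1), (x=2, y=1)
  Distance 2: (x=0, y=0), (x=0, y=2), (x=2, y=2)
  Distance 3: (x=3, y=2)
  Distance 4: (x=4, y=2)
  Distance 5: (x=4, y=1), (x=5, y=2)  <- goal reached here
One shortest path (5 moves): (x=1, y=1) -> (x=2, y=1) -> (x=2, y=2) -> (x=3, y=2) -> (x=4, y=2) -> (x=5, y=2)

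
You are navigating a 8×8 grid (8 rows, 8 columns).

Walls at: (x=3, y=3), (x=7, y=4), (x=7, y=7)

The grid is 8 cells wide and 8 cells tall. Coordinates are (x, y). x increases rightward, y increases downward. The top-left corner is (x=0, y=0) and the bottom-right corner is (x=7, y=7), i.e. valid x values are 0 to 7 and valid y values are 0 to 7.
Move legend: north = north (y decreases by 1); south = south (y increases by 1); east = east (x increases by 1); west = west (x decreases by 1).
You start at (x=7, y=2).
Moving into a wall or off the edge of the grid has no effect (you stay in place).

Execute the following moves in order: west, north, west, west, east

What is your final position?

Answer: Final position: (x=5, y=1)

Derivation:
Start: (x=7, y=2)
  west (west): (x=7, y=2) -> (x=6, y=2)
  north (north): (x=6, y=2) -> (x=6, y=1)
  west (west): (x=6, y=1) -> (x=5, y=1)
  west (west): (x=5, y=1) -> (x=4, y=1)
  east (east): (x=4, y=1) -> (x=5, y=1)
Final: (x=5, y=1)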